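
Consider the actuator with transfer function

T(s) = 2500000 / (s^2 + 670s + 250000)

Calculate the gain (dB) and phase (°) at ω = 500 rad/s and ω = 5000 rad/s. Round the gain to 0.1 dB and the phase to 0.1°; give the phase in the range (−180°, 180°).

ω = 500: 17.5 dB, -90.0°; ω = 5000: -20.0 dB, -172.3°

At s = jω = j500:
quadratic: (j500)² + 670·j500 + 250000 = 0 + j335000 → |·| ≈ 3.35e+05, ∠ ≈ 90.00°
|T| = 2500000 / 3.35e+05 ≈ 7.4627
Gain = 20 log₁₀(7.4627) ≈ 17.46 dB
∠T = 0.00° − 90.00° = -90.00°

At s = jω = j5000:
quadratic: (j5000)² + 670·j5000 + 250000 = -24750000 + j3350000 → |·| ≈ 2.4976e+07, ∠ ≈ 172.29°
|T| = 2500000 / 2.4976e+07 ≈ 0.1001
Gain = 20 log₁₀(0.1001) ≈ -19.99 dB
∠T = 0.00° − 172.29° = -172.29°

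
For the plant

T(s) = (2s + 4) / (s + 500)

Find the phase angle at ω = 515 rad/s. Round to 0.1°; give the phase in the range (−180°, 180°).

Substitute s = j515:
Numerator: 2(j515) + 4 = 4 + j1030
Denominator: (j515) + 500 = 500 + j515
|N| = √(4² + 1030²) ≈ 1030, ∠N ≈ 89.78°
|D| = √(500² + 515²) ≈ 717.79, ∠D ≈ 45.85°
∠T = 89.78° − 45.85° = 43.93°

43.9°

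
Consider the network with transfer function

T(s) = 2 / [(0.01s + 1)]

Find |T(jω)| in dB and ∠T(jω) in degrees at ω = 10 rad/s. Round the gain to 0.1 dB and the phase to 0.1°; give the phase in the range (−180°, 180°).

6.0 dB, -5.7°

At ω = 10 rad/s:
pole (1 + j10·0.01) = 1 + j0.1 → |·| ≈ 1.005, ∠ ≈ 5.71°
|T| = 2 · 1 / (1.005) ≈ 1.99
Gain = 20 log₁₀(1.99) ≈ 5.98 dB
∠T = (0°) − (5.71°) = -5.71°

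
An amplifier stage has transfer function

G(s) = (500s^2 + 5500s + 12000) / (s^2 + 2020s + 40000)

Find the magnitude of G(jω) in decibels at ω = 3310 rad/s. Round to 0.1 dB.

52.6 dB

Substitute s = j3310:
Numerator: 500(j3310)^2 + 5500(j3310) + 12000 = -5478038000 + j18205000
Denominator: (j3310)^2 + 2020(j3310) + 40000 = -10916100 + j6686200
|N| = √(5478038000² + 18205000²) ≈ 5.4781e+09, ∠N ≈ 179.81°
|D| = √(10916100² + 6686200²) ≈ 1.2801e+07, ∠D ≈ 148.51°
|G| = 5.4781e+09 / 1.2801e+07 ≈ 427.94
Gain = 20 log₁₀(427.94) ≈ 52.63 dB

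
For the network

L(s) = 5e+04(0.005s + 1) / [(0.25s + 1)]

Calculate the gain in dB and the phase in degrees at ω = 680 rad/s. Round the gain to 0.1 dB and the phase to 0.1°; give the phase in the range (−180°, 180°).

60.4 dB, -16.1°

At ω = 680 rad/s:
zero (1 + j680·0.005) = 1 + j3.4 → |·| ≈ 3.544, ∠ ≈ 73.61°
pole (1 + j680·0.25) = 1 + j170 → |·| ≈ 170, ∠ ≈ 89.66°
|L| = 5e+04 · 3.544 / (170) ≈ 1042.4
Gain = 20 log₁₀(1042.4) ≈ 60.36 dB
∠L = (73.61°) − (89.66°) = -16.05°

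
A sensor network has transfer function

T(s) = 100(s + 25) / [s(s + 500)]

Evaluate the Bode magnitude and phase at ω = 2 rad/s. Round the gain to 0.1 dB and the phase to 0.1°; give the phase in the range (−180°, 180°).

8.0 dB, -85.7°

At s = jω = j2:
zero (s+25): 25 + j2 → |·| = √(25²+2²) = √629 ≈ 25.08, ∠ = arctan(2/25) ≈ 4.57°
pole (s+500): 500 + j2 → |·| = √(500²+2²) = √250004 ≈ 500, ∠ = arctan(2/500) ≈ 0.23°
pole at origin: |s| = 2, ∠ = 90.00° (in denominator)
|T| = 100 · 25.08 / 1000 ≈ 2.508
Gain = 20 log₁₀(2.508) ≈ 7.99 dB
∠T = 4.57° − 90.23° = -85.66°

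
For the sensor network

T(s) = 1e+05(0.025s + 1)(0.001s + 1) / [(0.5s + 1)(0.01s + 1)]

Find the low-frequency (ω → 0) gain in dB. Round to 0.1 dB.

T(0) = 1e+05 · 1 / 1 = 1e+05
20 log₁₀(1e+05) ≈ 100.00 dB

100.0 dB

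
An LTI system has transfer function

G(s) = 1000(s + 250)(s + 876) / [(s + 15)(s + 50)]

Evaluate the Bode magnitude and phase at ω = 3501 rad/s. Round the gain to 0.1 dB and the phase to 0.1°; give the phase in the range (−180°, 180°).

60.3 dB, -17.1°

At s = jω = j3501:
zero (s+250): 250 + j3501 → |·| = √(250²+3501²) = √12319501 ≈ 3509.9, ∠ = arctan(3501/250) ≈ 85.92°
zero (s+876): 876 + j3501 → |·| = √(876²+3501²) = √13024377 ≈ 3608.9, ∠ = arctan(3501/876) ≈ 75.95°
pole (s+15): 15 + j3501 → |·| = √(15²+3501²) = √12257226 ≈ 3501, ∠ = arctan(3501/15) ≈ 89.75°
pole (s+50): 50 + j3501 → |·| = √(50²+3501²) = √12259501 ≈ 3501.4, ∠ = arctan(3501/50) ≈ 89.18°
|G| = 1000 · 1.2667e+07 / 1.2258e+07 ≈ 1033.4
Gain = 20 log₁₀(1033.4) ≈ 60.29 dB
∠G = 161.87° − 178.93° = -17.06°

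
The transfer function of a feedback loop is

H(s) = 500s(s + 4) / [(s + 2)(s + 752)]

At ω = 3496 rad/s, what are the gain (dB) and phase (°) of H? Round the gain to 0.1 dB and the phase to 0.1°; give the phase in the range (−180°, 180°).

53.8 dB, 12.1°

At s = jω = j3496:
zero (s+4): 4 + j3496 → |·| = √(4²+3496²) = √12222032 ≈ 3496, ∠ = arctan(3496/4) ≈ 89.93°
zero at origin: s = j3496 → |·| = 3496, ∠ = 90.00°
pole (s+2): 2 + j3496 → |·| = √(2²+3496²) = √12222020 ≈ 3496, ∠ = arctan(3496/2) ≈ 89.97°
pole (s+752): 752 + j3496 → |·| = √(752²+3496²) = √12787520 ≈ 3576, ∠ = arctan(3496/752) ≈ 77.86°
|H| = 500 · 1.2222e+07 / 1.2502e+07 ≈ 488.8
Gain = 20 log₁₀(488.8) ≈ 53.78 dB
∠H = 179.93° − 167.83° = 12.10°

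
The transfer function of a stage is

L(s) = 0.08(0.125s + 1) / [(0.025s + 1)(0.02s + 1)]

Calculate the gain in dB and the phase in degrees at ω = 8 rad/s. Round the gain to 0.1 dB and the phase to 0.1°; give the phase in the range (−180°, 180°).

At ω = 8 rad/s:
zero (1 + j8·0.125) = 1 + j1 → |·| ≈ 1.4142, ∠ ≈ 45.00°
pole (1 + j8·0.025) = 1 + j0.2 → |·| ≈ 1.0198, ∠ ≈ 11.31°
pole (1 + j8·0.02) = 1 + j0.16 → |·| ≈ 1.0127, ∠ ≈ 9.09°
|L| = 0.08 · 1.4142 / (1.0198 · 1.0127) ≈ 0.10955
Gain = 20 log₁₀(0.10955) ≈ -19.21 dB
∠L = (45.00°) − (11.31° + 9.09°) = 24.60°

-19.2 dB, 24.6°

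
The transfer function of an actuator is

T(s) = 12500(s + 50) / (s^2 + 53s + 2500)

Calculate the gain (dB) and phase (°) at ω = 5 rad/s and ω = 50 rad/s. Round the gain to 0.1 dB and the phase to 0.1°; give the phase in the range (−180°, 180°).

At s = jω = j5:
zero (s+50): 50 + j5 → |·| = √(50²+5²) = √2525 ≈ 50.249, ∠ = arctan(5/50) ≈ 5.71°
quadratic: (j5)² + 53·j5 + 2500 = 2475 + j265 → |·| ≈ 2489.1, ∠ ≈ 6.11°
|T| = 12500 · 50.249 / 2489.1 ≈ 252.35
Gain = 20 log₁₀(252.35) ≈ 48.04 dB
∠T = 5.71° − 6.11° = -0.40°

At s = jω = j50:
zero (s+50): 50 + j50 → |·| = √(50²+50²) = √5000 ≈ 70.711, ∠ = arctan(50/50) ≈ 45.00°
quadratic: (j50)² + 53·j50 + 2500 = 0 + j2650 → |·| ≈ 2650, ∠ ≈ 90.00°
|T| = 12500 · 70.711 / 2650 ≈ 333.54
Gain = 20 log₁₀(333.54) ≈ 50.46 dB
∠T = 45.00° − 90.00° = -45.00°

ω = 5: 48.0 dB, -0.4°; ω = 50: 50.5 dB, -45.0°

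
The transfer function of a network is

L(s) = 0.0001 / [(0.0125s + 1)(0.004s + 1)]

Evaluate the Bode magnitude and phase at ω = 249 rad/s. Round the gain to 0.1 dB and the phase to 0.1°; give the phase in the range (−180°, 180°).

-93.3 dB, -117.1°

At ω = 249 rad/s:
pole (1 + j249·0.0125) = 1 + j3.1125 → |·| ≈ 3.2692, ∠ ≈ 72.19°
pole (1 + j249·0.004) = 1 + j0.996 → |·| ≈ 1.4114, ∠ ≈ 44.89°
|L| = 0.0001 · 1 / (3.2692 · 1.4114) ≈ 2.1672e-05
Gain = 20 log₁₀(2.1672e-05) ≈ -93.28 dB
∠L = (0°) − (72.19° + 44.89°) = -117.08°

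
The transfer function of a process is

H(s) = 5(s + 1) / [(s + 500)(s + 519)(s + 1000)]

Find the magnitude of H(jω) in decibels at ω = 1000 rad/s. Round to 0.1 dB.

At s = jω = j1000:
zero (s+1): 1 + j1000 → |·| = √(1²+1000²) = √1000001 ≈ 1000, ∠ = arctan(1000/1) ≈ 89.94°
pole (s+500): 500 + j1000 → |·| = √(500²+1000²) = √1250000 ≈ 1118, ∠ = arctan(1000/500) ≈ 63.43°
pole (s+519): 519 + j1000 → |·| = √(519²+1000²) = √1269361 ≈ 1126.7, ∠ = arctan(1000/519) ≈ 62.57°
pole (s+1000): 1000 + j1000 → |·| = √(1000²+1000²) = √2000000 ≈ 1414.2, ∠ = arctan(1000/1000) ≈ 45.00°
|H| = 5 · 1000 / 1.7814e+09 ≈ 2.8068e-06
Gain = 20 log₁₀(2.8068e-06) ≈ -111.04 dB

-111.0 dB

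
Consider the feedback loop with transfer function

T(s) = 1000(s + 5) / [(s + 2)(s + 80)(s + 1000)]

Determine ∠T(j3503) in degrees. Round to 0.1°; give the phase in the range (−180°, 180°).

At s = jω = j3503:
zero (s+5): 5 + j3503 → |·| = √(5²+3503²) = √12271034 ≈ 3503, ∠ = arctan(3503/5) ≈ 89.92°
pole (s+2): 2 + j3503 → |·| = √(2²+3503²) = √12271013 ≈ 3503, ∠ = arctan(3503/2) ≈ 89.97°
pole (s+80): 80 + j3503 → |·| = √(80²+3503²) = √12277409 ≈ 3503.9, ∠ = arctan(3503/80) ≈ 88.69°
pole (s+1000): 1000 + j3503 → |·| = √(1000²+3503²) = √13271009 ≈ 3642.9, ∠ = arctan(3503/1000) ≈ 74.07°
∠T = 89.92° − 252.73° = -162.81°

-162.8°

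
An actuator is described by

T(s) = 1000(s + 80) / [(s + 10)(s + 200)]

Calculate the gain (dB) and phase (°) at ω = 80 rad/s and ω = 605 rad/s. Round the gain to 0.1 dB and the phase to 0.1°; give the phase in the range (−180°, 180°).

At s = jω = j80:
zero (s+80): 80 + j80 → |·| = √(80²+80²) = √12800 ≈ 113.14, ∠ = arctan(80/80) ≈ 45.00°
pole (s+10): 10 + j80 → |·| = √(10²+80²) = √6500 ≈ 80.623, ∠ = arctan(80/10) ≈ 82.87°
pole (s+200): 200 + j80 → |·| = √(200²+80²) = √46400 ≈ 215.41, ∠ = arctan(80/200) ≈ 21.80°
|T| = 1000 · 113.14 / 17367 ≈ 6.5147
Gain = 20 log₁₀(6.5147) ≈ 16.28 dB
∠T = 45.00° − 104.67° = -59.67°

At s = jω = j605:
zero (s+80): 80 + j605 → |·| = √(80²+605²) = √372425 ≈ 610.27, ∠ = arctan(605/80) ≈ 82.47°
pole (s+10): 10 + j605 → |·| = √(10²+605²) = √366125 ≈ 605.08, ∠ = arctan(605/10) ≈ 89.05°
pole (s+200): 200 + j605 → |·| = √(200²+605²) = √406025 ≈ 637.2, ∠ = arctan(605/200) ≈ 71.71°
|T| = 1000 · 610.27 / 3.8556e+05 ≈ 1.5828
Gain = 20 log₁₀(1.5828) ≈ 3.99 dB
∠T = 82.47° − 160.76° = -78.29°

ω = 80: 16.3 dB, -59.7°; ω = 605: 4.0 dB, -78.3°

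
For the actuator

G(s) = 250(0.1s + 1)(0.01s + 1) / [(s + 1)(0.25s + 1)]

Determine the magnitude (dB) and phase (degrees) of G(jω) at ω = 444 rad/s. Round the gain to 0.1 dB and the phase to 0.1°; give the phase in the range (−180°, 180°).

0.2 dB, -13.3°

At ω = 444 rad/s:
zero (1 + j444·0.1) = 1 + j44.4 → |·| ≈ 44.411, ∠ ≈ 88.71°
zero (1 + j444·0.01) = 1 + j4.44 → |·| ≈ 4.5512, ∠ ≈ 77.31°
pole (1 + j444·1) = 1 + j444 → |·| ≈ 444, ∠ ≈ 89.87°
pole (1 + j444·0.25) = 1 + j111 → |·| ≈ 111, ∠ ≈ 89.48°
|G| = 250 · 44.411 · 4.5512 / (444 · 111) ≈ 1.0253
Gain = 20 log₁₀(1.0253) ≈ 0.22 dB
∠G = (88.71° + 77.31°) − (89.87° + 89.48°) = -13.33°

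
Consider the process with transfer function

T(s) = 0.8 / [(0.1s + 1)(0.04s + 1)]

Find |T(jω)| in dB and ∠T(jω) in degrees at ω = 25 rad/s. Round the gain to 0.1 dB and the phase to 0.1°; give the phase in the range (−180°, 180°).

-13.6 dB, -113.2°

At ω = 25 rad/s:
pole (1 + j25·0.1) = 1 + j2.5 → |·| ≈ 2.6926, ∠ ≈ 68.20°
pole (1 + j25·0.04) = 1 + j1 → |·| ≈ 1.4142, ∠ ≈ 45.00°
|T| = 0.8 · 1 / (2.6926 · 1.4142) ≈ 0.21009
Gain = 20 log₁₀(0.21009) ≈ -13.55 dB
∠T = (0°) − (68.20° + 45.00°) = -113.20°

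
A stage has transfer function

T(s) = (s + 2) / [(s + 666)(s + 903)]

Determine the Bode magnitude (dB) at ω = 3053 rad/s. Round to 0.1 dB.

-70.3 dB

At s = jω = j3053:
zero (s+2): 2 + j3053 → |·| = √(2²+3053²) = √9320813 ≈ 3053, ∠ = arctan(3053/2) ≈ 89.96°
pole (s+666): 666 + j3053 → |·| = √(666²+3053²) = √9764365 ≈ 3124.8, ∠ = arctan(3053/666) ≈ 77.69°
pole (s+903): 903 + j3053 → |·| = √(903²+3053²) = √10136218 ≈ 3183.7, ∠ = arctan(3053/903) ≈ 73.52°
|T| = 1 · 3053 / 9.9484e+06 ≈ 0.00030688
Gain = 20 log₁₀(0.00030688) ≈ -70.26 dB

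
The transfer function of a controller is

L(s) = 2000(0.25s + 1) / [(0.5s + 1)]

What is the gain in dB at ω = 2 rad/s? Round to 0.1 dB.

64.0 dB

At ω = 2 rad/s:
zero (1 + j2·0.25) = 1 + j0.5 → |·| ≈ 1.118, ∠ ≈ 26.57°
pole (1 + j2·0.5) = 1 + j1 → |·| ≈ 1.4142, ∠ ≈ 45.00°
|L| = 2000 · 1.118 / (1.4142) ≈ 1581.1
Gain = 20 log₁₀(1581.1) ≈ 63.98 dB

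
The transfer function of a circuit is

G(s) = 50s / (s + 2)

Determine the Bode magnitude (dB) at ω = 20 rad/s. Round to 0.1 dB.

At s = jω = j20:
zero at origin: s = j20 → |·| = 20, ∠ = 90.00°
pole (s+2): 2 + j20 → |·| = √(2²+20²) = √404 ≈ 20.1, ∠ = arctan(20/2) ≈ 84.29°
|G| = 50 · 20 / 20.1 ≈ 49.751
Gain = 20 log₁₀(49.751) ≈ 33.94 dB

33.9 dB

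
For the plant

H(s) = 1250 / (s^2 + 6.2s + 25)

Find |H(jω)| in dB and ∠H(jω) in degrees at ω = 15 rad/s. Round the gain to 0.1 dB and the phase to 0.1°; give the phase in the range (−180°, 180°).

15.1 dB, -155.1°

At s = jω = j15:
quadratic: (j15)² + 6.2·j15 + 25 = -200 + j93 → |·| ≈ 220.57, ∠ ≈ 155.06°
|H| = 1250 / 220.57 ≈ 5.6671
Gain = 20 log₁₀(5.6671) ≈ 15.07 dB
∠H = 0.00° − 155.06° = -155.06°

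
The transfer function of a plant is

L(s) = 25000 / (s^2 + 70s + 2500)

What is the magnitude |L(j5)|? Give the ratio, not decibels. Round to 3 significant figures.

10.0

At s = jω = j5:
quadratic: (j5)² + 70·j5 + 2500 = 2475 + j350 → |·| ≈ 2499.6, ∠ ≈ 8.05°
|L| = 25000 / 2499.6 ≈ 10.002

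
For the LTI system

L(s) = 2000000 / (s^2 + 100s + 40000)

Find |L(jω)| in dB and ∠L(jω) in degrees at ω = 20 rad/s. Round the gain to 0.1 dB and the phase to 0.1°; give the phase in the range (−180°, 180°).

34.1 dB, -2.9°

At s = jω = j20:
quadratic: (j20)² + 100·j20 + 40000 = 39600 + j2000 → |·| ≈ 39650, ∠ ≈ 2.89°
|L| = 2000000 / 39650 ≈ 50.441
Gain = 20 log₁₀(50.441) ≈ 34.06 dB
∠L = 0.00° − 2.89° = -2.89°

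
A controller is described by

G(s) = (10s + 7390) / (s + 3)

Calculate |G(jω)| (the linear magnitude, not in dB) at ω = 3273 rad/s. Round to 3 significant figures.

Substitute s = j3273:
Numerator: 10(j3273) + 7390 = 7390 + j32730
Denominator: (j3273) + 3 = 3 + j3273
|N| = √(7390² + 32730²) ≈ 33554, ∠N ≈ 77.28°
|D| = √(3² + 3273²) ≈ 3273, ∠D ≈ 89.95°
|G| = 33554 / 3273 ≈ 10.252

10.3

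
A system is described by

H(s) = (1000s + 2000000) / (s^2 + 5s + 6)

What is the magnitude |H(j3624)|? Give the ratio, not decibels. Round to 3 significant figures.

Substitute s = j3624:
Numerator: 1000(j3624) + 2000000 = 2000000 + j3624000
Denominator: (j3624)^2 + 5(j3624) + 6 = -13133370 + j18120
|N| = √(2000000² + 3624000²) ≈ 4.1392e+06, ∠N ≈ 61.11°
|D| = √(13133370² + 18120²) ≈ 1.3133e+07, ∠D ≈ 179.92°
|H| = 4.1392e+06 / 1.3133e+07 ≈ 0.31518

0.315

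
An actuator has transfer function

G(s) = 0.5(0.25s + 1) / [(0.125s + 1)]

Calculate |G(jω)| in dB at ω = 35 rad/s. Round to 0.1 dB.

At ω = 35 rad/s:
zero (1 + j35·0.25) = 1 + j8.75 → |·| ≈ 8.807, ∠ ≈ 83.48°
pole (1 + j35·0.125) = 1 + j4.375 → |·| ≈ 4.4878, ∠ ≈ 77.12°
|G| = 0.5 · 8.807 / (4.4878) ≈ 0.98122
Gain = 20 log₁₀(0.98122) ≈ -0.16 dB

-0.2 dB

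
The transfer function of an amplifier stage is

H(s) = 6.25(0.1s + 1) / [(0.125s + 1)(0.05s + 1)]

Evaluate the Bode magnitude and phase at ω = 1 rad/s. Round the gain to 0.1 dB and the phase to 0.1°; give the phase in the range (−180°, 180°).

15.9 dB, -4.3°

At ω = 1 rad/s:
zero (1 + j1·0.1) = 1 + j0.1 → |·| ≈ 1.005, ∠ ≈ 5.71°
pole (1 + j1·0.125) = 1 + j0.125 → |·| ≈ 1.0078, ∠ ≈ 7.13°
pole (1 + j1·0.05) = 1 + j0.05 → |·| ≈ 1.0012, ∠ ≈ 2.86°
|H| = 6.25 · 1.005 / (1.0078 · 1.0012) ≈ 6.2252
Gain = 20 log₁₀(6.2252) ≈ 15.88 dB
∠H = (5.71°) − (7.13° + 2.86°) = -4.28°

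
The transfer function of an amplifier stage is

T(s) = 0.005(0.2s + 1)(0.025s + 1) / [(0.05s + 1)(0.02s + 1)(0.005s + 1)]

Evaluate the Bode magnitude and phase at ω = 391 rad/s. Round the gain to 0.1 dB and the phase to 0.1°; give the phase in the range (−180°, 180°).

At ω = 391 rad/s:
zero (1 + j391·0.2) = 1 + j78.2 → |·| ≈ 78.206, ∠ ≈ 89.27°
zero (1 + j391·0.025) = 1 + j9.775 → |·| ≈ 9.826, ∠ ≈ 84.16°
pole (1 + j391·0.05) = 1 + j19.55 → |·| ≈ 19.576, ∠ ≈ 87.07°
pole (1 + j391·0.02) = 1 + j7.82 → |·| ≈ 7.8837, ∠ ≈ 82.71°
pole (1 + j391·0.005) = 1 + j1.955 → |·| ≈ 2.1959, ∠ ≈ 62.91°
|T| = 0.005 · 78.206 · 9.826 / (19.576 · 7.8837 · 2.1959) ≈ 0.011338
Gain = 20 log₁₀(0.011338) ≈ -38.91 dB
∠T = (89.27° + 84.16°) − (87.07° + 82.71° + 62.91°) = -59.26°

-38.9 dB, -59.3°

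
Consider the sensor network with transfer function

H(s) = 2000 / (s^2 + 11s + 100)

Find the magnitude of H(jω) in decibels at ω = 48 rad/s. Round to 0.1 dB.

At s = jω = j48:
quadratic: (j48)² + 11·j48 + 100 = -2204 + j528 → |·| ≈ 2266.4, ∠ ≈ 166.53°
|H| = 2000 / 2266.4 ≈ 0.88246
Gain = 20 log₁₀(0.88246) ≈ -1.09 dB

-1.1 dB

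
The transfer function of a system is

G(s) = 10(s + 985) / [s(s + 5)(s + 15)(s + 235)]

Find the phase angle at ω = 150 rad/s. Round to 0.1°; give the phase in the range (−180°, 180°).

At s = jω = j150:
zero (s+985): 985 + j150 → |·| = √(985²+150²) = √992725 ≈ 996.36, ∠ = arctan(150/985) ≈ 8.66°
pole (s+5): 5 + j150 → |·| = √(5²+150²) = √22525 ≈ 150.08, ∠ = arctan(150/5) ≈ 88.09°
pole (s+15): 15 + j150 → |·| = √(15²+150²) = √22725 ≈ 150.75, ∠ = arctan(150/15) ≈ 84.29°
pole (s+235): 235 + j150 → |·| = √(235²+150²) = √77725 ≈ 278.79, ∠ = arctan(150/235) ≈ 32.55°
pole at origin: |s| = 150, ∠ = 90.00° (in denominator)
∠G = 8.66° − 294.93° = -286.27° ≡ 73.73° (principal value)

73.7°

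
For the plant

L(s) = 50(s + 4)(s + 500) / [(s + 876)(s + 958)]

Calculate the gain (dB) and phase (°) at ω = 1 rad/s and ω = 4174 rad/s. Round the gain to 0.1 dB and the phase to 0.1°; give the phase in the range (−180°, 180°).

At s = jω = j1:
zero (s+4): 4 + j1 → |·| = √(4²+1²) = √17 ≈ 4.1231, ∠ = arctan(1/4) ≈ 14.04°
zero (s+500): 500 + j1 → |·| = √(500²+1²) = √250001 ≈ 500, ∠ = arctan(1/500) ≈ 0.11°
pole (s+876): 876 + j1 → |·| = √(876²+1²) = √767377 ≈ 876, ∠ = arctan(1/876) ≈ 0.07°
pole (s+958): 958 + j1 → |·| = √(958²+1²) = √917765 ≈ 958, ∠ = arctan(1/958) ≈ 0.06°
|L| = 50 · 2061.6 / 8.3921e+05 ≈ 0.12283
Gain = 20 log₁₀(0.12283) ≈ -18.21 dB
∠L = 14.15° − 0.13° = 14.02°

At s = jω = j4174:
zero (s+4): 4 + j4174 → |·| = √(4²+4174²) = √17422292 ≈ 4174, ∠ = arctan(4174/4) ≈ 89.95°
zero (s+500): 500 + j4174 → |·| = √(500²+4174²) = √17672276 ≈ 4203.8, ∠ = arctan(4174/500) ≈ 83.17°
pole (s+876): 876 + j4174 → |·| = √(876²+4174²) = √18189652 ≈ 4264.9, ∠ = arctan(4174/876) ≈ 78.15°
pole (s+958): 958 + j4174 → |·| = √(958²+4174²) = √18340040 ≈ 4282.5, ∠ = arctan(4174/958) ≈ 77.07°
|L| = 50 · 1.7547e+07 / 1.8264e+07 ≈ 48.037
Gain = 20 log₁₀(48.037) ≈ 33.63 dB
∠L = 173.12° − 155.22° = 17.90°

ω = 1: -18.2 dB, 14.0°; ω = 4174: 33.6 dB, 17.9°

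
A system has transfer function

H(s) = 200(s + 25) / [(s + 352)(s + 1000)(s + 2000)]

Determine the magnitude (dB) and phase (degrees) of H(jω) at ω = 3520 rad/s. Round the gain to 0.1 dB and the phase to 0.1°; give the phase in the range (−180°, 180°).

At s = jω = j3520:
zero (s+25): 25 + j3520 → |·| = √(25²+3520²) = √12391025 ≈ 3520.1, ∠ = arctan(3520/25) ≈ 89.59°
pole (s+352): 352 + j3520 → |·| = √(352²+3520²) = √12514304 ≈ 3537.6, ∠ = arctan(3520/352) ≈ 84.29°
pole (s+1000): 1000 + j3520 → |·| = √(1000²+3520²) = √13390400 ≈ 3659.3, ∠ = arctan(3520/1000) ≈ 74.14°
pole (s+2000): 2000 + j3520 → |·| = √(2000²+3520²) = √16390400 ≈ 4048.5, ∠ = arctan(3520/2000) ≈ 60.40°
|H| = 200 · 3520.1 / 5.2408e+10 ≈ 1.3433e-05
Gain = 20 log₁₀(1.3433e-05) ≈ -97.44 dB
∠H = 89.59° − 218.83° = -129.24°

-97.4 dB, -129.2°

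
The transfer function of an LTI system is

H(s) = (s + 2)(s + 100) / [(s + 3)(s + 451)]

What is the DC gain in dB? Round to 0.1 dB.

-16.6 dB

H(0) = 1·2·100 / (3·451) ≈ 0.14782
20 log₁₀(0.14782) ≈ -16.61 dB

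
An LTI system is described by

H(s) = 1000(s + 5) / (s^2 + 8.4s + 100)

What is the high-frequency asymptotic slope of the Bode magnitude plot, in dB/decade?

Each pole contributes −20 dB/decade at high frequency; each zero contributes +20 dB/decade.
Net: 1 zero(s) − 2 pole(s) → -20 dB/decade.

-20 dB/decade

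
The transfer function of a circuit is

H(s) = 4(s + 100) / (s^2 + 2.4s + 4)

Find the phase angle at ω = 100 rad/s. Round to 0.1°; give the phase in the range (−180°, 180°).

At s = jω = j100:
zero (s+100): 100 + j100 → |·| = √(100²+100²) = √20000 ≈ 141.42, ∠ = arctan(100/100) ≈ 45.00°
quadratic: (j100)² + 2.4·j100 + 4 = -9996 + j240 → |·| ≈ 9998.9, ∠ ≈ 178.62°
∠H = 45.00° − 178.62° = -133.62°

-133.6°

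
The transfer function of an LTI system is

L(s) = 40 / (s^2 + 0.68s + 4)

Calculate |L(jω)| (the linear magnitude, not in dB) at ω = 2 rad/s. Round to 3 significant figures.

29.4

At s = jω = j2:
quadratic: (j2)² + 0.68·j2 + 4 = 0 + j1.36 → |·| ≈ 1.36, ∠ ≈ 90.00°
|L| = 40 / 1.36 ≈ 29.412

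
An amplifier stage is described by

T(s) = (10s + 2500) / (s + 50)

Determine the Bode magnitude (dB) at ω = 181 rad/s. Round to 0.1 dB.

24.3 dB

Substitute s = j181:
Numerator: 10(j181) + 2500 = 2500 + j1810
Denominator: (j181) + 50 = 50 + j181
|N| = √(2500² + 1810²) ≈ 3086.4, ∠N ≈ 35.90°
|D| = √(50² + 181²) ≈ 187.78, ∠D ≈ 74.56°
|T| = 3086.4 / 187.78 ≈ 16.436
Gain = 20 log₁₀(16.436) ≈ 24.32 dB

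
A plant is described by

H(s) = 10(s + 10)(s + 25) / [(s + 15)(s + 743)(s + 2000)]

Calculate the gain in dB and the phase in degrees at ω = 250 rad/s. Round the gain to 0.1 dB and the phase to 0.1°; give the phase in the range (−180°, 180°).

-56.0 dB, 59.7°

At s = jω = j250:
zero (s+10): 10 + j250 → |·| = √(10²+250²) = √62600 ≈ 250.2, ∠ = arctan(250/10) ≈ 87.71°
zero (s+25): 25 + j250 → |·| = √(25²+250²) = √63125 ≈ 251.25, ∠ = arctan(250/25) ≈ 84.29°
pole (s+15): 15 + j250 → |·| = √(15²+250²) = √62725 ≈ 250.45, ∠ = arctan(250/15) ≈ 86.57°
pole (s+743): 743 + j250 → |·| = √(743²+250²) = √614549 ≈ 783.93, ∠ = arctan(250/743) ≈ 18.60°
pole (s+2000): 2000 + j250 → |·| = √(2000²+250²) = √4062500 ≈ 2015.6, ∠ = arctan(250/2000) ≈ 7.13°
|H| = 10 · 62863 / 3.9573e+08 ≈ 0.0015885
Gain = 20 log₁₀(0.0015885) ≈ -55.98 dB
∠H = 172.00° − 112.30° = 59.70°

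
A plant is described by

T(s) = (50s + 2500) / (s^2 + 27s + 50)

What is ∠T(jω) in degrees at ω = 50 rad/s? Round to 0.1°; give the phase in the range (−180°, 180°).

-106.1°

Substitute s = j50:
Numerator: 50(j50) + 2500 = 2500 + j2500
Denominator: (j50)^2 + 27(j50) + 50 = -2450 + j1350
|N| = √(2500² + 2500²) ≈ 3535.5, ∠N ≈ 45.00°
|D| = √(2450² + 1350²) ≈ 2797.3, ∠D ≈ 151.14°
∠T = 45.00° − 151.14° = -106.14°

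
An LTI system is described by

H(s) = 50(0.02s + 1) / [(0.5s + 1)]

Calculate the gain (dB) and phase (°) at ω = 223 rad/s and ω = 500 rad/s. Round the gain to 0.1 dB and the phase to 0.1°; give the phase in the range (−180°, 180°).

ω = 223: 6.2 dB, -12.1°; ω = 500: 6.1 dB, -5.5°

At ω = 223 rad/s:
zero (1 + j223·0.02) = 1 + j4.46 → |·| ≈ 4.5707, ∠ ≈ 77.36°
pole (1 + j223·0.5) = 1 + j111.5 → |·| ≈ 111.5, ∠ ≈ 89.49°
|H| = 50 · 4.5707 / (111.5) ≈ 2.0496
Gain = 20 log₁₀(2.0496) ≈ 6.23 dB
∠H = (77.36°) − (89.49°) = -12.13°

At ω = 500 rad/s:
zero (1 + j500·0.02) = 1 + j10 → |·| ≈ 10.05, ∠ ≈ 84.29°
pole (1 + j500·0.5) = 1 + j250 → |·| ≈ 250, ∠ ≈ 89.77°
|H| = 50 · 10.05 / (250) ≈ 2.01
Gain = 20 log₁₀(2.01) ≈ 6.06 dB
∠H = (84.29°) − (89.77°) = -5.48°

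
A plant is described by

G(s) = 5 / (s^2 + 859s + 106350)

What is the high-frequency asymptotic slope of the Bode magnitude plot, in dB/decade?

-40 dB/decade

Each pole contributes −20 dB/decade at high frequency; each zero contributes +20 dB/decade.
Net: 0 zero(s) − 2 pole(s) → -40 dB/decade.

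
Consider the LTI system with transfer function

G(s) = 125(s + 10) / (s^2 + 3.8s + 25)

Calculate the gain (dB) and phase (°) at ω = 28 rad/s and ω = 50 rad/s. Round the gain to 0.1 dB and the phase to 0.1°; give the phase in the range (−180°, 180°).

At s = jω = j28:
zero (s+10): 10 + j28 → |·| = √(10²+28²) = √884 ≈ 29.732, ∠ = arctan(28/10) ≈ 70.35°
quadratic: (j28)² + 3.8·j28 + 25 = -759 + j106.4 → |·| ≈ 766.42, ∠ ≈ 172.02°
|G| = 125 · 29.732 / 766.42 ≈ 4.8492
Gain = 20 log₁₀(4.8492) ≈ 13.71 dB
∠G = 70.35° − 172.02° = -101.67°

At s = jω = j50:
zero (s+10): 10 + j50 → |·| = √(10²+50²) = √2600 ≈ 50.99, ∠ = arctan(50/10) ≈ 78.69°
quadratic: (j50)² + 3.8·j50 + 25 = -2475 + j190 → |·| ≈ 2482.3, ∠ ≈ 175.61°
|G| = 125 · 50.99 / 2482.3 ≈ 2.5677
Gain = 20 log₁₀(2.5677) ≈ 8.19 dB
∠G = 78.69° − 175.61° = -96.92°

ω = 28: 13.7 dB, -101.7°; ω = 50: 8.2 dB, -96.9°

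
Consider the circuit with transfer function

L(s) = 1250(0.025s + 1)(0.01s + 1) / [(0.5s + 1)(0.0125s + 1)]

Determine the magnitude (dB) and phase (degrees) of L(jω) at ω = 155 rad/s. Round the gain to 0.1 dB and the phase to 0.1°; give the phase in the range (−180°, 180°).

At ω = 155 rad/s:
zero (1 + j155·0.025) = 1 + j3.875 → |·| ≈ 4.002, ∠ ≈ 75.53°
zero (1 + j155·0.01) = 1 + j1.55 → |·| ≈ 1.8446, ∠ ≈ 57.17°
pole (1 + j155·0.5) = 1 + j77.5 → |·| ≈ 77.506, ∠ ≈ 89.26°
pole (1 + j155·0.0125) = 1 + j1.9375 → |·| ≈ 2.1803, ∠ ≈ 62.70°
|L| = 1250 · 4.002 · 1.8446 / (77.506 · 2.1803) ≈ 54.606
Gain = 20 log₁₀(54.606) ≈ 34.74 dB
∠L = (75.53° + 57.17°) − (89.26° + 62.70°) = -19.26°

34.7 dB, -19.3°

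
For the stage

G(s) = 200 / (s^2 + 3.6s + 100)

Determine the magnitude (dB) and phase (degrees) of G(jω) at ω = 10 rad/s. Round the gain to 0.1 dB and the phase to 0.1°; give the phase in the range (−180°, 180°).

At s = jω = j10:
quadratic: (j10)² + 3.6·j10 + 100 = 0 + j36 → |·| ≈ 36, ∠ ≈ 90.00°
|G| = 200 / 36 ≈ 5.5556
Gain = 20 log₁₀(5.5556) ≈ 14.89 dB
∠G = 0.00° − 90.00° = -90.00°

14.9 dB, -90.0°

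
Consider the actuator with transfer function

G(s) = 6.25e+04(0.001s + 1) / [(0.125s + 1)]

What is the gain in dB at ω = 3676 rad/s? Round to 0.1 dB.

At ω = 3676 rad/s:
zero (1 + j3676·0.001) = 1 + j3.676 → |·| ≈ 3.8096, ∠ ≈ 74.78°
pole (1 + j3676·0.125) = 1 + j459.5 → |·| ≈ 459.5, ∠ ≈ 89.88°
|G| = 6.25e+04 · 3.8096 / (459.5) ≈ 518.17
Gain = 20 log₁₀(518.17) ≈ 54.29 dB

54.3 dB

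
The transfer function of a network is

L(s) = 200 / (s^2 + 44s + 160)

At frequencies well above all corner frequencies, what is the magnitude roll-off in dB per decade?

-40 dB/decade

Each pole contributes −20 dB/decade at high frequency; each zero contributes +20 dB/decade.
Net: 0 zero(s) − 2 pole(s) → -40 dB/decade.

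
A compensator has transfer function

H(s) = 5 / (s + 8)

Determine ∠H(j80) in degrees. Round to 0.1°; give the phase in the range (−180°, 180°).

Substitute s = j80:
Numerator: 5 = 5 + j0
Denominator: (j80) + 8 = 8 + j80
|N| = √(5² + 0²) ≈ 5, ∠N ≈ 0.00°
|D| = √(8² + 80²) ≈ 80.399, ∠D ≈ 84.29°
∠H = 0.00° − 84.29° = -84.29°

-84.3°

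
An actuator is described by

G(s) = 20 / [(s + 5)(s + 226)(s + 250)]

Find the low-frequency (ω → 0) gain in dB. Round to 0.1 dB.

-83.0 dB

G(0) = 20 / (5·226·250) ≈ 7.0796e-05
20 log₁₀(7.0796e-05) ≈ -83.00 dB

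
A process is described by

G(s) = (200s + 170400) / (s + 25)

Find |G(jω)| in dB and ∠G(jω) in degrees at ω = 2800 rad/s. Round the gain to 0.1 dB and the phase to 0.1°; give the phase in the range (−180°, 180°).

46.4 dB, -16.4°

Substitute s = j2800:
Numerator: 200(j2800) + 170400 = 170400 + j560000
Denominator: (j2800) + 25 = 25 + j2800
|N| = √(170400² + 560000²) ≈ 5.8535e+05, ∠N ≈ 73.08°
|D| = √(25² + 2800²) ≈ 2800.1, ∠D ≈ 89.49°
|G| = 5.8535e+05 / 2800.1 ≈ 209.05
Gain = 20 log₁₀(209.05) ≈ 46.41 dB
∠G = 73.08° − 89.49° = -16.41°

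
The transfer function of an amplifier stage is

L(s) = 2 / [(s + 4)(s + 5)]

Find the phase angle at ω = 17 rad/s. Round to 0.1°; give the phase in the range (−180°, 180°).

At s = jω = j17:
pole (s+4): 4 + j17 → |·| = √(4²+17²) = √305 ≈ 17.464, ∠ = arctan(17/4) ≈ 76.76°
pole (s+5): 5 + j17 → |·| = √(5²+17²) = √314 ≈ 17.72, ∠ = arctan(17/5) ≈ 73.61°
∠L = 0.00° − 150.37° = -150.37°

-150.4°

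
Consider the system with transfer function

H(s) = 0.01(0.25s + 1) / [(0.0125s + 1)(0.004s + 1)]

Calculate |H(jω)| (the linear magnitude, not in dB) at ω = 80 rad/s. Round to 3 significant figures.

At ω = 80 rad/s:
zero (1 + j80·0.25) = 1 + j20 → |·| ≈ 20.025, ∠ ≈ 87.14°
pole (1 + j80·0.0125) = 1 + j1 → |·| ≈ 1.4142, ∠ ≈ 45.00°
pole (1 + j80·0.004) = 1 + j0.32 → |·| ≈ 1.05, ∠ ≈ 17.74°
|H| = 0.01 · 20.025 / (1.4142 · 1.05) ≈ 0.13486

0.135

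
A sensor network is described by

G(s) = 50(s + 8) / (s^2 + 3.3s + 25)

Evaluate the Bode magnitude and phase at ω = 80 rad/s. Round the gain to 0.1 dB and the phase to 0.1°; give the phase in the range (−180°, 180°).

At s = jω = j80:
zero (s+8): 8 + j80 → |·| = √(8²+80²) = √6464 ≈ 80.399, ∠ = arctan(80/8) ≈ 84.29°
quadratic: (j80)² + 3.3·j80 + 25 = -6375 + j264 → |·| ≈ 6380.5, ∠ ≈ 177.63°
|G| = 50 · 80.399 / 6380.5 ≈ 0.63004
Gain = 20 log₁₀(0.63004) ≈ -4.01 dB
∠G = 84.29° − 177.63° = -93.34°

-4.0 dB, -93.3°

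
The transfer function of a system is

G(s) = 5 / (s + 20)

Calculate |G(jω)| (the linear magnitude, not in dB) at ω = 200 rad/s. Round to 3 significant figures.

At s = jω = j200:
pole (s+20): 20 + j200 → |·| = √(20²+200²) = √40400 ≈ 201, ∠ = arctan(200/20) ≈ 84.29°
|G| = 5 / 201 ≈ 0.024876

0.0249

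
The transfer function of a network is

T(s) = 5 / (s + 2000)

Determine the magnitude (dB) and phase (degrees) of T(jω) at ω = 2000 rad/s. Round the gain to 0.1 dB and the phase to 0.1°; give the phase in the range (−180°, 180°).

At s = jω = j2000:
pole (s+2000): 2000 + j2000 → |·| = √(2000²+2000²) = √8000000 ≈ 2828.4, ∠ = arctan(2000/2000) ≈ 45.00°
|T| = 5 / 2828.4 ≈ 0.0017678
Gain = 20 log₁₀(0.0017678) ≈ -55.05 dB
∠T = 0.00° − 45.00° = -45.00°

-55.1 dB, -45.0°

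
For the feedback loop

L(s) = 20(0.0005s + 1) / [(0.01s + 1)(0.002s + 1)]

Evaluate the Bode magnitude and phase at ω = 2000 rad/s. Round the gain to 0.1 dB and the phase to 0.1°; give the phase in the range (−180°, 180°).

At ω = 2000 rad/s:
zero (1 + j2000·0.0005) = 1 + j1 → |·| ≈ 1.4142, ∠ ≈ 45.00°
pole (1 + j2000·0.01) = 1 + j20 → |·| ≈ 20.025, ∠ ≈ 87.14°
pole (1 + j2000·0.002) = 1 + j4 → |·| ≈ 4.1231, ∠ ≈ 75.96°
|L| = 20 · 1.4142 / (20.025 · 4.1231) ≈ 0.34257
Gain = 20 log₁₀(0.34257) ≈ -9.31 dB
∠L = (45.00°) − (87.14° + 75.96°) = -118.10°

-9.3 dB, -118.1°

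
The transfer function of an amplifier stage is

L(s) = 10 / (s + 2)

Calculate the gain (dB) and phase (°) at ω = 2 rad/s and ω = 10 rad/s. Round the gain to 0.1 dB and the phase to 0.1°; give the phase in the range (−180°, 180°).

ω = 2: 11.0 dB, -45.0°; ω = 10: -0.2 dB, -78.7°

At s = jω = j2:
pole (s+2): 2 + j2 → |·| = √(2²+2²) = √8 ≈ 2.8284, ∠ = arctan(2/2) ≈ 45.00°
|L| = 10 / 2.8284 ≈ 3.5356
Gain = 20 log₁₀(3.5356) ≈ 10.97 dB
∠L = 0.00° − 45.00° = -45.00°

At s = jω = j10:
pole (s+2): 2 + j10 → |·| = √(2²+10²) = √104 ≈ 10.198, ∠ = arctan(10/2) ≈ 78.69°
|L| = 10 / 10.198 ≈ 0.98058
Gain = 20 log₁₀(0.98058) ≈ -0.17 dB
∠L = 0.00° − 78.69° = -78.69°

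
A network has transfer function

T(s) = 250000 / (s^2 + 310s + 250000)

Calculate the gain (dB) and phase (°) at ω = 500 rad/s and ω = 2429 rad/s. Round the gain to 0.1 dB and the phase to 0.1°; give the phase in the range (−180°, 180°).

ω = 500: 4.2 dB, -90.0°; ω = 2429: -27.2 dB, -172.4°

At s = jω = j500:
quadratic: (j500)² + 310·j500 + 250000 = 0 + j155000 → |·| ≈ 1.55e+05, ∠ ≈ 90.00°
|T| = 250000 / 1.55e+05 ≈ 1.6129
Gain = 20 log₁₀(1.6129) ≈ 4.15 dB
∠T = 0.00° − 90.00° = -90.00°

At s = jω = j2429:
quadratic: (j2429)² + 310·j2429 + 250000 = -5650041 + j752990 → |·| ≈ 5.7e+06, ∠ ≈ 172.41°
|T| = 250000 / 5.7e+06 ≈ 0.04386
Gain = 20 log₁₀(0.04386) ≈ -27.16 dB
∠T = 0.00° − 172.41° = -172.41°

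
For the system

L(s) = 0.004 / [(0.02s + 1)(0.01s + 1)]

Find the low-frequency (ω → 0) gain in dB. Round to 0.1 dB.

-48.0 dB

L(0) = 0.004 · 1 / 1 = 0.004
20 log₁₀(0.004) ≈ -47.96 dB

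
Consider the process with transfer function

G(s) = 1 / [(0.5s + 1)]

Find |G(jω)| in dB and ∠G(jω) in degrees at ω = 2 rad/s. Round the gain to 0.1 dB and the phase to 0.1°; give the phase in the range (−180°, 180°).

-3.0 dB, -45.0°

At ω = 2 rad/s:
pole (1 + j2·0.5) = 1 + j1 → |·| ≈ 1.4142, ∠ ≈ 45.00°
|G| = 1 · 1 / (1.4142) ≈ 0.70711
Gain = 20 log₁₀(0.70711) ≈ -3.01 dB
∠G = (0°) − (45.00°) = -45.00°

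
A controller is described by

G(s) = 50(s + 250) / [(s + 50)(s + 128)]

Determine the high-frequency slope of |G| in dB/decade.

-20 dB/decade

Each pole contributes −20 dB/decade at high frequency; each zero contributes +20 dB/decade.
Net: 1 zero(s) − 2 pole(s) → -20 dB/decade.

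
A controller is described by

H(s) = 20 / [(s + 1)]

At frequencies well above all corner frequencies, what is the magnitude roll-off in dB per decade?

Each pole contributes −20 dB/decade at high frequency; each zero contributes +20 dB/decade.
Net: 0 zero(s) − 1 pole(s) → -20 dB/decade.

-20 dB/decade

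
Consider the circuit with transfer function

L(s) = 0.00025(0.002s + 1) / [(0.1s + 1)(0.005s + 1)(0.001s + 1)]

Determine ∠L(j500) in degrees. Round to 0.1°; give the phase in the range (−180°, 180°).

-138.6°

At ω = 500 rad/s:
zero (1 + j500·0.002) = 1 + j1 → |·| ≈ 1.4142, ∠ ≈ 45.00°
pole (1 + j500·0.1) = 1 + j50 → |·| ≈ 50.01, ∠ ≈ 88.85°
pole (1 + j500·0.005) = 1 + j2.5 → |·| ≈ 2.6926, ∠ ≈ 68.20°
pole (1 + j500·0.001) = 1 + j0.5 → |·| ≈ 1.118, ∠ ≈ 26.57°
∠L = (45.00°) − (88.85° + 68.20° + 26.57°) = -138.62°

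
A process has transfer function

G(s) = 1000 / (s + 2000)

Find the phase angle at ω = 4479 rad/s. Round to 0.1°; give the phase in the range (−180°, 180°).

At s = jω = j4479:
pole (s+2000): 2000 + j4479 → |·| = √(2000²+4479²) = √24061441 ≈ 4905.2, ∠ = arctan(4479/2000) ≈ 65.94°
∠G = 0.00° − 65.94° = -65.94°

-65.9°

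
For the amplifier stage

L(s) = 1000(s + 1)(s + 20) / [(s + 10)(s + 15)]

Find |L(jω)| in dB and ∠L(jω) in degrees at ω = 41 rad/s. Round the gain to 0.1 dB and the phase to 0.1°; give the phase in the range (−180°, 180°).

At s = jω = j41:
zero (s+1): 1 + j41 → |·| = √(1²+41²) = √1682 ≈ 41.012, ∠ = arctan(41/1) ≈ 88.60°
zero (s+20): 20 + j41 → |·| = √(20²+41²) = √2081 ≈ 45.618, ∠ = arctan(41/20) ≈ 64.00°
pole (s+10): 10 + j41 → |·| = √(10²+41²) = √1781 ≈ 42.202, ∠ = arctan(41/10) ≈ 76.29°
pole (s+15): 15 + j41 → |·| = √(15²+41²) = √1906 ≈ 43.658, ∠ = arctan(41/15) ≈ 69.90°
|L| = 1000 · 1870.9 / 1842.5 ≈ 1015.4
Gain = 20 log₁₀(1015.4) ≈ 60.13 dB
∠L = 152.60° − 146.19° = 6.41°

60.1 dB, 6.4°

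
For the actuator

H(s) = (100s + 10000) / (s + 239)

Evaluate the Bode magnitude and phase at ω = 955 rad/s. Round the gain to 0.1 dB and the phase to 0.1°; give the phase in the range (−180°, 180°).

Substitute s = j955:
Numerator: 100(j955) + 10000 = 10000 + j95500
Denominator: (j955) + 239 = 239 + j955
|N| = √(10000² + 95500²) ≈ 96022, ∠N ≈ 84.02°
|D| = √(239² + 955²) ≈ 984.45, ∠D ≈ 75.95°
|H| = 96022 / 984.45 ≈ 97.539
Gain = 20 log₁₀(97.539) ≈ 39.78 dB
∠H = 84.02° − 75.95° = 8.07°

39.8 dB, 8.1°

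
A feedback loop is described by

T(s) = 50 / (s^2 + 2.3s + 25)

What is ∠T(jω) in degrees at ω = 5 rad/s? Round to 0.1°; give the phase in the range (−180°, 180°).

-90.0°

At s = jω = j5:
quadratic: (j5)² + 2.3·j5 + 25 = 0 + j11.5 → |·| ≈ 11.5, ∠ ≈ 90.00°
∠T = 0.00° − 90.00° = -90.00°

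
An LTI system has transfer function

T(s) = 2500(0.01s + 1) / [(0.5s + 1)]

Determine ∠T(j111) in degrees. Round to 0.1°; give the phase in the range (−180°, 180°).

-41.0°

At ω = 111 rad/s:
zero (1 + j111·0.01) = 1 + j1.11 → |·| ≈ 1.494, ∠ ≈ 47.98°
pole (1 + j111·0.5) = 1 + j55.5 → |·| ≈ 55.509, ∠ ≈ 88.97°
∠T = (47.98°) − (88.97°) = -40.99°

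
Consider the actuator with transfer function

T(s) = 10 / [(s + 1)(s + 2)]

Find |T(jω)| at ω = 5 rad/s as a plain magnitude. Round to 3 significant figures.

0.364

At s = jω = j5:
pole (s+1): 1 + j5 → |·| = √(1²+5²) = √26 ≈ 5.099, ∠ = arctan(5/1) ≈ 78.69°
pole (s+2): 2 + j5 → |·| = √(2²+5²) = √29 ≈ 5.3852, ∠ = arctan(5/2) ≈ 68.20°
|T| = 10 / 27.459 ≈ 0.36418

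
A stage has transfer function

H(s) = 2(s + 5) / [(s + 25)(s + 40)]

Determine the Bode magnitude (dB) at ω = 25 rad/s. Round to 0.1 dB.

At s = jω = j25:
zero (s+5): 5 + j25 → |·| = √(5²+25²) = √650 ≈ 25.495, ∠ = arctan(25/5) ≈ 78.69°
pole (s+25): 25 + j25 → |·| = √(25²+25²) = √1250 ≈ 35.355, ∠ = arctan(25/25) ≈ 45.00°
pole (s+40): 40 + j25 → |·| = √(40²+25²) = √2225 ≈ 47.17, ∠ = arctan(25/40) ≈ 32.01°
|H| = 2 · 25.495 / 1667.7 ≈ 0.030575
Gain = 20 log₁₀(0.030575) ≈ -30.29 dB

-30.3 dB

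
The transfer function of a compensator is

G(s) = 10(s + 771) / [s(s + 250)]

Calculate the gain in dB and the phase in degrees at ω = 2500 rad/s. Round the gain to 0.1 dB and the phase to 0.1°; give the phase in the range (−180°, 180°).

-47.6 dB, -101.4°

At s = jω = j2500:
zero (s+771): 771 + j2500 → |·| = √(771²+2500²) = √6844441 ≈ 2616.2, ∠ = arctan(2500/771) ≈ 72.86°
pole (s+250): 250 + j2500 → |·| = √(250²+2500²) = √6312500 ≈ 2512.5, ∠ = arctan(2500/250) ≈ 84.29°
pole at origin: |s| = 2500, ∠ = 90.00° (in denominator)
|G| = 10 · 2616.2 / 6.2812e+06 ≈ 0.0041651
Gain = 20 log₁₀(0.0041651) ≈ -47.61 dB
∠G = 72.86° − 174.29° = -101.43°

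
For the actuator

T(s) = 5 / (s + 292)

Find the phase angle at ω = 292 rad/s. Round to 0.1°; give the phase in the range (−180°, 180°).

-45.0°

Substitute s = j292:
Numerator: 5 = 5 + j0
Denominator: (j292) + 292 = 292 + j292
|N| = √(5² + 0²) ≈ 5, ∠N ≈ 0.00°
|D| = √(292² + 292²) ≈ 412.95, ∠D ≈ 45.00°
∠T = 0.00° − 45.00° = -45.00°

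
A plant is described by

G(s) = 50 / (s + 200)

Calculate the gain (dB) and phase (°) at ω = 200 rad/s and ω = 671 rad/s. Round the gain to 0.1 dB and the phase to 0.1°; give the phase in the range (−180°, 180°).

At s = jω = j200:
pole (s+200): 200 + j200 → |·| = √(200²+200²) = √80000 ≈ 282.84, ∠ = arctan(200/200) ≈ 45.00°
|G| = 50 / 282.84 ≈ 0.17678
Gain = 20 log₁₀(0.17678) ≈ -15.05 dB
∠G = 0.00° − 45.00° = -45.00°

At s = jω = j671:
pole (s+200): 200 + j671 → |·| = √(200²+671²) = √490241 ≈ 700.17, ∠ = arctan(671/200) ≈ 73.40°
|G| = 50 / 700.17 ≈ 0.071411
Gain = 20 log₁₀(0.071411) ≈ -22.92 dB
∠G = 0.00° − 73.40° = -73.40°

ω = 200: -15.1 dB, -45.0°; ω = 671: -22.9 dB, -73.4°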